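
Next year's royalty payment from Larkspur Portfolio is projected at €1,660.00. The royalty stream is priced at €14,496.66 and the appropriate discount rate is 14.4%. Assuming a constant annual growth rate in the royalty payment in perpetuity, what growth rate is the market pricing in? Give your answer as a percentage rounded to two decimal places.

P = D₁/(r−g) ⇒ g = r − D₁/P = 0.144 − €1,660.00/€14,496.66 = 0.029491

2.95%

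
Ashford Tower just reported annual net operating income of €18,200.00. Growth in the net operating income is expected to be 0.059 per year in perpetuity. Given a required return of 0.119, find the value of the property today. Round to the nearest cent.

€321230.00

D₁ = D₀ × (1 + g) = €18,200.00 × 1.059 = €19,273.8000
Growing perpetuity: P = D₁ / (r − g) = €19,273.8000 / (0.119 − 0.059) = €321,230.00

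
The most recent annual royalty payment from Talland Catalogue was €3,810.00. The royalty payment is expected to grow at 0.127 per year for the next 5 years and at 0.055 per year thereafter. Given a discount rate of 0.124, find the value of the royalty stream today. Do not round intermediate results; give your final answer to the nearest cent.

€78239.00

D_1 = 4293.87000
D_2 = 4839.19149
D_3 = 5453.76881
D_4 = 6146.39745
D_5 = 6926.98992
Terminal value at year 5: TV = D_5×(1+g_2)/(r−g_2) = 7307.97437/0.069 = 105912.67202
P_0 = D_1/(1+r)^1 + D_2/(1+r)^2 + D_3/(1+r)^3 + D_4/(1+r)^4 + D_5/(1+r)^5 + TV/(1+r)^5
    = 3820.16904 + 3830.36522 + 3840.58861 + 3850.83930 + 3861.11734 + 59035.92450 = 78239.00400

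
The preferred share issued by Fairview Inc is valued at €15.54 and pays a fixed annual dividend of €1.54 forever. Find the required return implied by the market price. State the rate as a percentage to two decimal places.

9.91%

P = C/r ⇒ r = C/P = €1.54/€15.54 = 0.099099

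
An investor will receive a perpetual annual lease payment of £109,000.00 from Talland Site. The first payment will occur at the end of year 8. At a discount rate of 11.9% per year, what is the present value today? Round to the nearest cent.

£416935.55

Value at end of year 7: C / r = £109,000.00 / 0.119 = £915,966.3866
Discount to today: PV = £915,966.3866 / (1 + 0.119)^7 = £915,966.3866 / 2.196902 = £416,935.55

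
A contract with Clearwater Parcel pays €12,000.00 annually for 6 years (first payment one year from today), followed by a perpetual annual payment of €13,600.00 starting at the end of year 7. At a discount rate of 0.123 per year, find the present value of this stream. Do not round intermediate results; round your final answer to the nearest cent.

€104046.37

PV of 6-year annuity: €12,000.00 × [1 − (1+0.123)^−6] / 0.123 = 48920.52417
Perpetuity value at year 6: €13,600.00 / 0.123 = 110569.10569
PV of perpetuity: 110569.10569 / (1+0.123)^6 = 55125.84497
Total PV = 48920.52417 + 55125.84497 = 104046.36914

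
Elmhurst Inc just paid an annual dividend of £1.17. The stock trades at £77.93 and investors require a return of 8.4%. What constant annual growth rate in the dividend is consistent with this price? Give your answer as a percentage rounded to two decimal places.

6.80%

P = D₀(1+g)/(r−g) ⇒ P(r−g) = D₀(1+g) ⇒ g(P+D₀) = P·r − D₀
g = (P·r − D₀)/(P + D₀) = (£77.93×0.084 − £1.17) / (£77.93 + £1.17) = 0.067966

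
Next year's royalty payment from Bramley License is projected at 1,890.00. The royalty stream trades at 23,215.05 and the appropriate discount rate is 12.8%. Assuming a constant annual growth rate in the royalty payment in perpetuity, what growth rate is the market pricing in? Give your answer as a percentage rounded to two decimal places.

4.66%

P = D₁/(r−g) ⇒ g = r − D₁/P = 0.128 − 1,890.00/23,215.05 = 0.046587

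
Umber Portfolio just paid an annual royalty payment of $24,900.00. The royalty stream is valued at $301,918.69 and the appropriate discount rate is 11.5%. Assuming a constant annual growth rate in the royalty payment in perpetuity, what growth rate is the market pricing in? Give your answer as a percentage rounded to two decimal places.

P = D₀(1+g)/(r−g) ⇒ P(r−g) = D₀(1+g) ⇒ g(P+D₀) = P·r − D₀
g = (P·r − D₀)/(P + D₀) = ($301,918.69×0.115 − $24,900.00) / ($301,918.69 + $24,900.00) = 0.030049

3.00%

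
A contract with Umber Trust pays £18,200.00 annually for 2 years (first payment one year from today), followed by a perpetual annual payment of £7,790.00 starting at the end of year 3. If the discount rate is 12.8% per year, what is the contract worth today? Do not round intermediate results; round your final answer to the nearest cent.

PV of 2-year annuity: £18,200.00 × [1 − (1+0.128)^−2] / 0.128 = 30438.60973
Perpetuity value at year 2: £7,790.00 / 0.128 = 60859.37500
PV of perpetuity: 60859.37500 / (1+0.128)^2 = 47830.98106
Total PV = 30438.60973 + 47830.98106 = 78269.59078

£78269.59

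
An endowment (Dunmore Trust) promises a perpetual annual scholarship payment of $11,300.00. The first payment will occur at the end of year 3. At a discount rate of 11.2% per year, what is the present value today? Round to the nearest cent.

$81592.61

Value at end of year 2: C / r = $11,300.00 / 0.112 = $100,892.8571
Discount to today: PV = $100,892.8571 / (1 + 0.112)^2 = $100,892.8571 / 1.236544 = $81,592.61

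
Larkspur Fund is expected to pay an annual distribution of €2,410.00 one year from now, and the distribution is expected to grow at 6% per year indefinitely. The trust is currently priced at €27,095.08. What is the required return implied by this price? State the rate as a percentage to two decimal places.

P = D₁/(r − g) ⇒ r = D₁/P + g = €2,410.0000/€27,095.08 + 0.06 = 0.088946 + 0.06 = 0.148946

14.89%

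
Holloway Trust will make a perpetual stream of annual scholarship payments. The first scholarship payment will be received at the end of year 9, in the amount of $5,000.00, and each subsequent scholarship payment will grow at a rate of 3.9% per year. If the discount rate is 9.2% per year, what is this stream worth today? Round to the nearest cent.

$46656.59

Value at end of year 8: C₁ / (r − g) = $5,000.00 / (0.092 − 0.039) = $94,339.6226
Discount to today: PV = $94,339.6226 / (1 + 0.092)^8 = $94,339.6226 / 2.022000 = $46,656.59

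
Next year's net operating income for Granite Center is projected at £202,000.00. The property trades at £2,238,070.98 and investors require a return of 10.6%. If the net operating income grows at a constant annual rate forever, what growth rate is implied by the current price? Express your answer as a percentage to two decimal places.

P = D₁/(r−g) ⇒ g = r − D₁/P = 0.106 − £202,000.00/£2,238,070.98 = 0.015744

1.57%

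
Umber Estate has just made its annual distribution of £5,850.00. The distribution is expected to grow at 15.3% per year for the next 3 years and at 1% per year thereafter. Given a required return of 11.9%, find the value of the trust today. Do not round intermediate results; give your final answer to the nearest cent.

£77937.40

D_1 = 6745.05000
D_2 = 7777.04265
D_3 = 8966.93018
Terminal value at year 3: TV = D_3×(1+g_2)/(r−g_2) = 9056.59948/0.109 = 83088.06860
P_0 = D_1/(1+r)^1 + D_2/(1+r)^2 + D_3/(1+r)^3 + TV/(1+r)^3
    = 6027.74799 + 6210.89672 + 6399.61030 + 59299.14127 = 77937.39627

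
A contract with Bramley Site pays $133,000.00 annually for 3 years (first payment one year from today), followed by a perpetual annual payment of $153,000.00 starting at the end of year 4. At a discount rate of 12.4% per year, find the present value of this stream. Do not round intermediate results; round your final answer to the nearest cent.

$1186162.61

PV of 3-year annuity: $133,000.00 × [1 − (1+0.124)^−3] / 0.124 = 317260.57970
Perpetuity value at year 3: $153,000.00 / 0.124 = 1233870.96774
PV of perpetuity: 1233870.96774 / (1+0.124)^3 = 868902.03020
Total PV = 317260.57970 + 868902.03020 = 1186162.60989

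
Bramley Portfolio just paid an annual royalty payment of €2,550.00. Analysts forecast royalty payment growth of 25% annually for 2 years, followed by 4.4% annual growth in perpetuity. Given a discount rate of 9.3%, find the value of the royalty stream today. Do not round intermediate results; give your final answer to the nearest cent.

D_1 = 3187.50000
D_2 = 3984.37500
Terminal value at year 2: TV = D_2×(1+g_2)/(r−g_2) = 4159.68750/0.049 = 84891.58163
P_0 = D_1/(1+r)^1 + D_2/(1+r)^2 + TV/(1+r)^2
    = 2916.28545 + 3335.18464 + 71059.85242 = 77311.32252

€77311.32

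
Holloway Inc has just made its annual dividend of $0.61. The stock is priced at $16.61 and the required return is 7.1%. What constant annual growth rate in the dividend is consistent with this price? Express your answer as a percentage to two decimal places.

P = D₀(1+g)/(r−g) ⇒ P(r−g) = D₀(1+g) ⇒ g(P+D₀) = P·r − D₀
g = (P·r − D₀)/(P + D₀) = ($16.61×0.071 − $0.61) / ($16.61 + $0.61) = 0.033061

3.31%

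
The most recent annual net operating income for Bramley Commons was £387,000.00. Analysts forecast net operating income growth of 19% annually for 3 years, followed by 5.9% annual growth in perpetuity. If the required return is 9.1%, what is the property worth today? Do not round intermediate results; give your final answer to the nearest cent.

D_1 = 460530.00000
D_2 = 548030.70000
D_3 = 652156.53300
Terminal value at year 3: TV = D_3×(1+g_2)/(r−g_2) = 690633.76845/0.032 = 21582305.26397
P_0 = D_1/(1+r)^1 + D_2/(1+r)^2 + D_3/(1+r)^3 + TV/(1+r)^3
    = 422117.32356 + 460421.27867 + 502201.02807 + 16619715.27258 = 18004454.90288

£18004454.90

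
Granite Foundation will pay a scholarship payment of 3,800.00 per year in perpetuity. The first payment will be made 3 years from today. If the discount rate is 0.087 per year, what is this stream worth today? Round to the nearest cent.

Value at end of year 2: C / r = 3,800.00 / 0.087 = 43,678.1609
Discount to today: PV = 43,678.1609 / (1 + 0.087)^2 = 43,678.1609 / 1.181569 = 36,966.24

36966.24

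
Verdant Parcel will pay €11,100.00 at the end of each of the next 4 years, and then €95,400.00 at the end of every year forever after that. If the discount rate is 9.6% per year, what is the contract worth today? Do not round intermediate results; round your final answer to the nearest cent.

PV of 4-year annuity: €11,100.00 × [1 − (1+0.096)^−4] / 0.096 = 35492.34557
Perpetuity value at year 4: €95,400.00 / 0.096 = 993750.00000
PV of perpetuity: 993750.00000 / (1+0.096)^4 = 688707.67858
Total PV = 35492.34557 + 688707.67858 = 724200.02415

€724200.02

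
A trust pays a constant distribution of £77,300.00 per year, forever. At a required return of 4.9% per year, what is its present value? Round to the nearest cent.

Level perpetuity: PV = C / r = £77,300.00 / 0.049 = £1,577,551.02

£1577551.02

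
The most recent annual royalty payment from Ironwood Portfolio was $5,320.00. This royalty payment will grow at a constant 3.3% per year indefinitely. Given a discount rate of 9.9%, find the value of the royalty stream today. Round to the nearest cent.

D₁ = D₀ × (1 + g) = $5,320.00 × 1.033 = $5,495.5600
Growing perpetuity: P = D₁ / (r − g) = $5,495.5600 / (0.099 − 0.033) = $83,266.06

$83266.06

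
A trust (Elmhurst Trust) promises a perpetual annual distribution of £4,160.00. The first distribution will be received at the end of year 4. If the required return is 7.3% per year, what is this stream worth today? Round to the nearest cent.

£46128.71

Value at end of year 3: C / r = £4,160.00 / 0.073 = £56,986.3014
Discount to today: PV = £56,986.3014 / (1 + 0.073)^3 = £56,986.3014 / 1.235376 = £46,128.71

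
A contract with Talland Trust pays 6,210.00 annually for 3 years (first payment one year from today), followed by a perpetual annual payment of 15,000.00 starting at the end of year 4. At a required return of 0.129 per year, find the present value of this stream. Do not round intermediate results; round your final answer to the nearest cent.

PV of 3-year annuity: 6,210.00 × [1 − (1+0.129)^−3] / 0.129 = 14687.69078
Perpetuity value at year 3: 15,000.00 / 0.129 = 116279.06977
PV of perpetuity: 116279.06977 / (1+0.129)^3 = 80801.55579
Total PV = 14687.69078 + 80801.55579 = 95489.24658

95489.25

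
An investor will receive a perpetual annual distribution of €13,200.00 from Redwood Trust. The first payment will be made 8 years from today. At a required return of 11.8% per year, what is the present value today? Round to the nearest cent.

Value at end of year 7: C / r = €13,200.00 / 0.118 = €111,864.4068
Discount to today: PV = €111,864.4068 / (1 + 0.118)^7 = €111,864.4068 / 2.183195 = €51,238.84

€51238.84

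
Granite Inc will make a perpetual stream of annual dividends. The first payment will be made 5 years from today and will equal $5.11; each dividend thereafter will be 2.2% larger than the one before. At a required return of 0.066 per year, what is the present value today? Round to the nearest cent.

$89.94

Value at end of year 4: C₁ / (r − g) = $5.11 / (0.066 − 0.022) = $116.1364
Discount to today: PV = $116.1364 / (1 + 0.066)^4 = $116.1364 / 1.291305 = $89.94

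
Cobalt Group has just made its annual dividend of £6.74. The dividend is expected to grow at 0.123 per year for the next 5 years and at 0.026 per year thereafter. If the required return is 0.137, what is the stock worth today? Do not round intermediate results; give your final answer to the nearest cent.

£91.03

D_1 = 7.56902
D_2 = 8.50001
D_3 = 9.54551
D_4 = 10.71961
D_5 = 12.03812
Terminal value at year 5: TV = D_5×(1+g_2)/(r−g_2) = 12.35111/0.111 = 111.27127
P_0 = D_1/(1+r)^1 + D_2/(1+r)^2 + D_3/(1+r)^3 + D_4/(1+r)^4 + D_5/(1+r)^5 + TV/(1+r)^5
    = 6.65701 + 6.57504 + 6.49408 + 6.41412 + 6.33514 + 58.55726 = 91.03265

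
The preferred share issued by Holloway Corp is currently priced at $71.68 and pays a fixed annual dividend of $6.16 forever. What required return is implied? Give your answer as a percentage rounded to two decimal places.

P = C/r ⇒ r = C/P = $6.16/$71.68 = 0.085938

8.59%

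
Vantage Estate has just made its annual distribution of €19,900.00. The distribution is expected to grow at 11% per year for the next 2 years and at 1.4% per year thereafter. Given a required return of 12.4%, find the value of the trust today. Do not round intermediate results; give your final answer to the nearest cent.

€217960.05

D_1 = 22089.00000
D_2 = 24518.79000
Terminal value at year 2: TV = D_2×(1+g_2)/(r−g_2) = 24862.05306/0.11 = 226018.66418
P_0 = D_1/(1+r)^1 + D_2/(1+r)^2 + TV/(1+r)^2
    = 19652.13523 + 19407.35775 + 178900.55232 = 217960.04529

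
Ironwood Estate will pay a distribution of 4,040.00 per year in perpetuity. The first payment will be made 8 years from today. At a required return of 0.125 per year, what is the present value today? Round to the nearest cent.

14171.10

Value at end of year 7: C / r = 4,040.00 / 0.125 = 32,320.0000
Discount to today: PV = 32,320.0000 / (1 + 0.125)^7 = 32,320.0000 / 2.280697 = 14,171.10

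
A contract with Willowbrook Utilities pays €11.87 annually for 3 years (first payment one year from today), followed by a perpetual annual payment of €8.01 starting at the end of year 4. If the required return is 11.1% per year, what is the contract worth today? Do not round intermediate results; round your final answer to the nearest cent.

PV of 3-year annuity: €11.87 × [1 − (1+0.111)^−3] / 0.111 = 28.95652
Perpetuity value at year 3: €8.01 / 0.111 = 72.16216
PV of perpetuity: 72.16216 / (1+0.111)^3 = 52.62200
Total PV = 28.95652 + 52.62200 = 81.57852

€81.58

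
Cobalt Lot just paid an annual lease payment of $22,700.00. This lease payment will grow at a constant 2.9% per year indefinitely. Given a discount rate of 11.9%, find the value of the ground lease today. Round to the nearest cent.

$259536.67

D₁ = D₀ × (1 + g) = $22,700.00 × 1.029 = $23,358.3000
Growing perpetuity: P = D₁ / (r − g) = $23,358.3000 / (0.119 − 0.029) = $259,536.67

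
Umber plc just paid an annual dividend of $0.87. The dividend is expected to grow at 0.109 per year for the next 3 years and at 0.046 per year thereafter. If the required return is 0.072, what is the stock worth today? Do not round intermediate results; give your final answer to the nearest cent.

D_1 = 0.96483
D_2 = 1.07000
D_3 = 1.18663
Terminal value at year 3: TV = D_3×(1+g_2)/(r−g_2) = 1.24121/0.026 = 47.73888
P_0 = D_1/(1+r)^1 + D_2/(1+r)^2 + D_3/(1+r)^3 + TV/(1+r)^3
    = 0.90003 + 0.93109 + 0.96323 + 38.75144 = 41.54579

$41.55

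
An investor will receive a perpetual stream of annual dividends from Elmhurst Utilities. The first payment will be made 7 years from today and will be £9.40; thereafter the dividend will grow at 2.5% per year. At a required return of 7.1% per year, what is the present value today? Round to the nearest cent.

Value at end of year 6: C₁ / (r − g) = £9.40 / (0.071 − 0.025) = £204.3478
Discount to today: PV = £204.3478 / (1 + 0.071)^6 = £204.3478 / 1.509165 = £135.40

£135.40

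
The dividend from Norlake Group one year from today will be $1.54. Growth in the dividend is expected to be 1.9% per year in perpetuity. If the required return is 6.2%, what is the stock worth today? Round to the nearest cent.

$35.81

Growing perpetuity: P = D₁ / (r − g) = $1.5400 / (0.062 − 0.019) = $35.81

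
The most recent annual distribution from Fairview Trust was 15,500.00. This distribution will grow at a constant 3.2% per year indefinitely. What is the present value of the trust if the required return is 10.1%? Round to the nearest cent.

231826.09

D₁ = D₀ × (1 + g) = 15,500.00 × 1.032 = 15,996.0000
Growing perpetuity: P = D₁ / (r − g) = 15,996.0000 / (0.101 − 0.032) = 231,826.09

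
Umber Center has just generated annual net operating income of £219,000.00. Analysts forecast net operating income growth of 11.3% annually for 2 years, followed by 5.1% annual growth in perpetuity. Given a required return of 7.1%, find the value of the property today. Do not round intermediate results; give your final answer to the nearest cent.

D_1 = 243747.00000
D_2 = 271290.41100
Terminal value at year 2: TV = D_2×(1+g_2)/(r−g_2) = 285126.22196/0.02 = 14256311.09805
P_0 = D_1/(1+r)^1 + D_2/(1+r)^2 + TV/(1+r)^2
    = 227588.23529 + 236513.26413 + 12428772.02999 = 12892873.52941

£12892873.53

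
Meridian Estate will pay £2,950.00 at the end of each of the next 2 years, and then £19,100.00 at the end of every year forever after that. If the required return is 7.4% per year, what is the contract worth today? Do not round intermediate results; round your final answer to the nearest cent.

£229069.71

PV of 2-year annuity: £2,950.00 × [1 − (1+0.074)^−2] / 0.074 = 5304.22826
Perpetuity value at year 2: £19,100.00 / 0.074 = 258108.10811
PV of perpetuity: 258108.10811 / (1+0.074)^2 = 223765.47766
Total PV = 5304.22826 + 223765.47766 = 229069.70592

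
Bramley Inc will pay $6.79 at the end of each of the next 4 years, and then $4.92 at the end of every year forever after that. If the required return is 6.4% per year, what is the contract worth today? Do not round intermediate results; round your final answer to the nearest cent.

PV of 4-year annuity: $6.79 × [1 − (1+0.064)^−4] / 0.064 = 23.31416
Perpetuity value at year 4: $4.92 / 0.064 = 76.87500
PV of perpetuity: 76.87500 / (1+0.064)^4 = 59.98168
Total PV = 23.31416 + 59.98168 = 83.29584

$83.30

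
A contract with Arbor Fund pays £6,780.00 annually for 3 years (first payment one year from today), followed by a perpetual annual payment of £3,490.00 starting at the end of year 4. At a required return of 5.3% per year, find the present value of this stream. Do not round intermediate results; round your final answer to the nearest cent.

£74758.41

PV of 3-year annuity: £6,780.00 × [1 − (1+0.053)^−3] / 0.053 = 18360.31854
Perpetuity value at year 3: £3,490.00 / 0.053 = 65849.05660
PV of perpetuity: 65849.05660 / (1+0.053)^3 = 56398.09618
Total PV = 18360.31854 + 56398.09618 = 74758.41471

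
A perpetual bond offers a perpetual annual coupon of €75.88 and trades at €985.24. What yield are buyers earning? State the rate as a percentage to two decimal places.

P = C/r ⇒ r = C/P = €75.88/€985.24 = 0.077017

7.70%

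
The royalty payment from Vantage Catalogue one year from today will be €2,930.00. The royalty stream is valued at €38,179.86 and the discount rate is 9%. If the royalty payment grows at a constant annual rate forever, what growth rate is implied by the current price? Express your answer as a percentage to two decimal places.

1.33%

P = D₁/(r−g) ⇒ g = r − D₁/P = 0.09 − €2,930.00/€38,179.86 = 0.013258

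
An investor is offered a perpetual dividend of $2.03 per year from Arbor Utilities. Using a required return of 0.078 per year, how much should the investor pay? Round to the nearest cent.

Level perpetuity: PV = C / r = $2.03 / 0.078 = $26.03

$26.03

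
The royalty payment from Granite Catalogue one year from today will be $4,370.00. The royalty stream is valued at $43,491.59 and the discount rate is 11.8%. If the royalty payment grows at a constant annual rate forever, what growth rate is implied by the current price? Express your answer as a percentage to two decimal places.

P = D₁/(r−g) ⇒ g = r − D₁/P = 0.118 − $4,370.00/$43,491.59 = 0.017521

1.75%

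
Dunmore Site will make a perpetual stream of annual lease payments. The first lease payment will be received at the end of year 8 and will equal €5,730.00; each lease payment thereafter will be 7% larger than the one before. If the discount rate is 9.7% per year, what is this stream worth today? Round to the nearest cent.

€111005.49

Value at end of year 7: C₁ / (r − g) = €5,730.00 / (0.097 − 0.07) = €212,222.2222
Discount to today: PV = €212,222.2222 / (1 + 0.097)^7 = €212,222.2222 / 1.911817 = €111,005.49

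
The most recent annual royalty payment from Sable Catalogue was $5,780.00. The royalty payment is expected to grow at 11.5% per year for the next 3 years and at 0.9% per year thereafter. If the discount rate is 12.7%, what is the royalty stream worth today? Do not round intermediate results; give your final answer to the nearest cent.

D_1 = 6444.70000
D_2 = 7185.84050
D_3 = 8012.21216
Terminal value at year 3: TV = D_3×(1+g_2)/(r−g_2) = 8084.32207/0.118 = 68511.20396
P_0 = D_1/(1+r)^1 + D_2/(1+r)^2 + D_3/(1+r)^3 + TV/(1+r)^3
    = 5718.45608 + 5657.56746 + 5597.32717 + 47861.89078 = 64835.24148

$64835.24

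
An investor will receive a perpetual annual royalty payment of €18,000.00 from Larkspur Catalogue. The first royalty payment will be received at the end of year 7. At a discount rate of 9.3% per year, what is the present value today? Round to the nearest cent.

Value at end of year 6: C / r = €18,000.00 / 0.093 = €193,548.3871
Discount to today: PV = €193,548.3871 / (1 + 0.093)^6 = €193,548.3871 / 1.704987 = €113,519.01

€113519.01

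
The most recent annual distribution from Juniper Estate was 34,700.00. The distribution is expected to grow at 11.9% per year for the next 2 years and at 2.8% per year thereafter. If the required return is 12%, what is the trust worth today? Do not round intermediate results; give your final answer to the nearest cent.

D_1 = 38829.30000
D_2 = 43449.98670
Terminal value at year 2: TV = D_2×(1+g_2)/(r−g_2) = 44666.58633/0.092 = 485506.37313
P_0 = D_1/(1+r)^1 + D_2/(1+r)^2 + TV/(1+r)^2
    = 34669.01786 + 34638.06338 + 387042.70817 = 456349.78940

456349.79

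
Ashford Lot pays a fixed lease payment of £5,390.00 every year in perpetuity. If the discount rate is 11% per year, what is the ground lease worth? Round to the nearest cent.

Level perpetuity: PV = C / r = £5,390.00 / 0.11 = £49,000.00

£49000.00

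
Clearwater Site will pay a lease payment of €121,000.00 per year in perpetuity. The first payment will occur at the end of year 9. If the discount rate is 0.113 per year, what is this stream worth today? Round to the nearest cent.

€454721.63

Value at end of year 8: C / r = €121,000.00 / 0.113 = €1,070,796.4602
Discount to today: PV = €1,070,796.4602 / (1 + 0.113)^8 = €1,070,796.4602 / 2.354840 = €454,721.63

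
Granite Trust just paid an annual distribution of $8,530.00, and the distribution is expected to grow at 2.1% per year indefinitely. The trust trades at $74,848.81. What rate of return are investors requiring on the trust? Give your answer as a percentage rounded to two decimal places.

D₁ = $8,530.00 × 1.021 = $8,709.1300
P = D₁/(r − g) ⇒ r = D₁/P + g = $8,709.1300/$74,848.81 + 0.021 = 0.116356 + 0.021 = 0.137356

13.74%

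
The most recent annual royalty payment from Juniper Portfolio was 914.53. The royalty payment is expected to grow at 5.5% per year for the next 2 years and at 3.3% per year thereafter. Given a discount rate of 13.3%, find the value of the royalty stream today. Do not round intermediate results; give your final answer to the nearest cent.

D_1 = 964.82915
D_2 = 1017.89475
Terminal value at year 2: TV = D_2×(1+g_2)/(r−g_2) = 1051.48528/0.1 = 10514.85280
P_0 = D_1/(1+r)^1 + D_2/(1+r)^2 + TV/(1+r)^2
    = 851.57030 + 792.94498 + 8191.12168 = 9835.63697

9835.64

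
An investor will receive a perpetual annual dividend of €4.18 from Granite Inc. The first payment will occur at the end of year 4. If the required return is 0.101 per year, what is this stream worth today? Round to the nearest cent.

Value at end of year 3: C / r = €4.18 / 0.101 = €41.3861
Discount to today: PV = €41.3861 / (1 + 0.101)^3 = €41.3861 / 1.334633 = €31.01

€31.01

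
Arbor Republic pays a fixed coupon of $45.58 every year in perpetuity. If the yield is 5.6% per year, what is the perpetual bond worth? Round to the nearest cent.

$813.93

Level perpetuity: PV = C / r = $45.58 / 0.056 = $813.93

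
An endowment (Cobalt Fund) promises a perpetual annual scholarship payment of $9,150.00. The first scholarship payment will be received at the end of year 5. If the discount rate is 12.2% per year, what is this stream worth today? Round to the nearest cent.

$47324.91

Value at end of year 4: C / r = $9,150.00 / 0.122 = $75,000.0000
Discount to today: PV = $75,000.0000 / (1 + 0.122)^4 = $75,000.0000 / 1.584789 = $47,324.91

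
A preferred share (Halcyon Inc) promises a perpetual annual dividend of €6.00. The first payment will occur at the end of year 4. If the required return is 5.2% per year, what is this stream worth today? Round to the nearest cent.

€99.11

Value at end of year 3: C / r = €6.00 / 0.052 = €115.3846
Discount to today: PV = €115.3846 / (1 + 0.052)^3 = €115.3846 / 1.164253 = €99.11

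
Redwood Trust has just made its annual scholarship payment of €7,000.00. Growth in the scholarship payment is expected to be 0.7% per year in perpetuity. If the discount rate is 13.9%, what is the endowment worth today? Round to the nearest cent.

€53401.52

D₁ = D₀ × (1 + g) = €7,000.00 × 1.007 = €7,049.0000
Growing perpetuity: P = D₁ / (r − g) = €7,049.0000 / (0.139 − 0.007) = €53,401.52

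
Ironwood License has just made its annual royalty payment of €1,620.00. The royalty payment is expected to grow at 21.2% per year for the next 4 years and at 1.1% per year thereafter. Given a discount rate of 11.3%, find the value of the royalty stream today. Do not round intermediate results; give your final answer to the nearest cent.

D_1 = 1963.44000
D_2 = 2379.68928
D_3 = 2884.18341
D_4 = 3495.63029
Terminal value at year 4: TV = D_4×(1+g_2)/(r−g_2) = 3534.08222/0.102 = 34647.86493
P_0 = D_1/(1+r)^1 + D_2/(1+r)^2 + D_3/(1+r)^3 + D_4/(1+r)^4 + TV/(1+r)^4
    = 1764.09704 + 1921.01133 + 2091.88295 + 2277.95341 + 22578.53817 = 30633.48289

€30633.48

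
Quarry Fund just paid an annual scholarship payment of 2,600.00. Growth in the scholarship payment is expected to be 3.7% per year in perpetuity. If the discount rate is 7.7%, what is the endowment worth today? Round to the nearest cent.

67405.00

D₁ = D₀ × (1 + g) = 2,600.00 × 1.037 = 2,696.2000
Growing perpetuity: P = D₁ / (r − g) = 2,696.2000 / (0.077 − 0.037) = 67,405.00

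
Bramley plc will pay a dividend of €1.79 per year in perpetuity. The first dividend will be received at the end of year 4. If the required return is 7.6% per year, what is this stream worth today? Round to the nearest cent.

€18.91

Value at end of year 3: C / r = €1.79 / 0.076 = €23.5526
Discount to today: PV = €23.5526 / (1 + 0.076)^3 = €23.5526 / 1.245767 = €18.91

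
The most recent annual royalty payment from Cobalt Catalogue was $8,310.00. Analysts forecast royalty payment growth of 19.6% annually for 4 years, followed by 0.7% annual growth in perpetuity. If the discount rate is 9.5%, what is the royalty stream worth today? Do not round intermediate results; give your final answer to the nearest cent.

D_1 = 9938.76000
D_2 = 11886.75696
D_3 = 14216.56132
D_4 = 17003.00734
Terminal value at year 4: TV = D_4×(1+g_2)/(r−g_2) = 17122.02840/0.088 = 194568.50449
P_0 = D_1/(1+r)^1 + D_2/(1+r)^2 + D_3/(1+r)^3 + D_4/(1+r)^4 + TV/(1+r)^4
    = 9076.49315 + 9913.68567 + 10828.09869 + 11826.85482 + 135336.85004 = 176981.98237

$176981.98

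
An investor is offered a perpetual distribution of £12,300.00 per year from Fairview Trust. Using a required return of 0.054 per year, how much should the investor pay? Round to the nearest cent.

£227777.78

Level perpetuity: PV = C / r = £12,300.00 / 0.054 = £227,777.78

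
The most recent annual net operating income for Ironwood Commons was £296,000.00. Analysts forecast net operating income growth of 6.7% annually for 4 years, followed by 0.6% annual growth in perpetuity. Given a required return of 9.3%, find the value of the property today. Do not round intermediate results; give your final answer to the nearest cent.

£4223719.04

D_1 = 315832.00000
D_2 = 336992.74400
D_3 = 359571.25785
D_4 = 383662.53212
Terminal value at year 4: TV = D_4×(1+g_2)/(r−g_2) = 385964.50732/0.087 = 4436373.64732
P_0 = D_1/(1+r)^1 + D_2/(1+r)^2 + D_3/(1+r)^3 + D_4/(1+r)^4 + TV/(1+r)^4
    = 288958.82891 + 282085.15137 + 275374.98309 + 268824.43454 + 3108475.64537 = 4223719.04328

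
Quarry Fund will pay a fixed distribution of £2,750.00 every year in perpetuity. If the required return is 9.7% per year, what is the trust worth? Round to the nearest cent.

£28350.52

Level perpetuity: PV = C / r = £2,750.00 / 0.097 = £28,350.52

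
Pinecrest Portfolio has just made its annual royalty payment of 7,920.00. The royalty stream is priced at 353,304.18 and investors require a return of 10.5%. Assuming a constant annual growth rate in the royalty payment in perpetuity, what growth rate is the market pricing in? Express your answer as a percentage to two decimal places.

P = D₀(1+g)/(r−g) ⇒ P(r−g) = D₀(1+g) ⇒ g(P+D₀) = P·r − D₀
g = (P·r − D₀)/(P + D₀) = (353,304.18×0.105 − 7,920.00) / (353,304.18 + 7,920.00) = 0.080772

8.08%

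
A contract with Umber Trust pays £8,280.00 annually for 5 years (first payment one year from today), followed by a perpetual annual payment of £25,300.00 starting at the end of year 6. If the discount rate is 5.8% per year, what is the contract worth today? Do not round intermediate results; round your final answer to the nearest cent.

PV of 5-year annuity: £8,280.00 × [1 − (1+0.058)^−5] / 0.058 = 35068.96096
Perpetuity value at year 5: £25,300.00 / 0.058 = 436206.89655
PV of perpetuity: 436206.89655 / (1+0.058)^5 = 329051.73808
Total PV = 35068.96096 + 329051.73808 = 364120.69903

£364120.70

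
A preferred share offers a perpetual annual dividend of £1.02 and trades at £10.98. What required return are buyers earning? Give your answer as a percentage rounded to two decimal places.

9.29%

P = C/r ⇒ r = C/P = £1.02/£10.98 = 0.092896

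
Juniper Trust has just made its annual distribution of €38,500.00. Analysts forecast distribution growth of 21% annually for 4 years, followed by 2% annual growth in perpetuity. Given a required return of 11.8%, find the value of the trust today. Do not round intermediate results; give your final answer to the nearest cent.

D_1 = 46585.00000
D_2 = 56367.85000
D_3 = 68205.09850
D_4 = 82528.16919
Terminal value at year 4: TV = D_4×(1+g_2)/(r−g_2) = 84178.73257/0.098 = 858966.65886
P_0 = D_1/(1+r)^1 + D_2/(1+r)^2 + D_3/(1+r)^3 + D_4/(1+r)^4 + TV/(1+r)^4
    = 41668.15742 + 45097.02190 + 48808.04696 + 52824.45154 + 549805.51599 = 738203.19381

€738203.19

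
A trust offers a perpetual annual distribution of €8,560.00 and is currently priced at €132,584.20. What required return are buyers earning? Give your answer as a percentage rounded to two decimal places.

P = C/r ⇒ r = C/P = €8,560.00/€132,584.20 = 0.064563

6.46%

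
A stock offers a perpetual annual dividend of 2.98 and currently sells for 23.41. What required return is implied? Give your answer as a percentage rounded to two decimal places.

P = C/r ⇒ r = C/P = 2.98/23.41 = 0.127296

12.73%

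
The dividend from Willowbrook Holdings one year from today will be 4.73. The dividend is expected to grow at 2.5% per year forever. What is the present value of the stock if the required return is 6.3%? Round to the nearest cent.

124.47

Growing perpetuity: P = D₁ / (r − g) = 4.7300 / (0.063 − 0.025) = 124.47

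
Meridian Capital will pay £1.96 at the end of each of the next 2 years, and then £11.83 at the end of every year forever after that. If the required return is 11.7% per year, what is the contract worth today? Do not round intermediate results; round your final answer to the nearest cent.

£84.36

PV of 2-year annuity: £1.96 × [1 − (1+0.117)^−2] / 0.117 = 3.32560
Perpetuity value at year 2: £11.83 / 0.117 = 101.11111
PV of perpetuity: 101.11111 / (1+0.117)^2 = 81.03871
Total PV = 3.32560 + 81.03871 = 84.36432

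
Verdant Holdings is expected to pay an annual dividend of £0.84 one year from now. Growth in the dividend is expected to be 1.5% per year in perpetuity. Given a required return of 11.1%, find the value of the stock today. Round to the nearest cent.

Growing perpetuity: P = D₁ / (r − g) = £0.8400 / (0.111 − 0.015) = £8.75

£8.75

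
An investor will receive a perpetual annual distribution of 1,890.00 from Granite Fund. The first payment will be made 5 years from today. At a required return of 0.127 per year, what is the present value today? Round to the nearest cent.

Value at end of year 4: C / r = 1,890.00 / 0.127 = 14,881.8898
Discount to today: PV = 14,881.8898 / (1 + 0.127)^4 = 14,881.8898 / 1.613228 = 9,224.92

9224.92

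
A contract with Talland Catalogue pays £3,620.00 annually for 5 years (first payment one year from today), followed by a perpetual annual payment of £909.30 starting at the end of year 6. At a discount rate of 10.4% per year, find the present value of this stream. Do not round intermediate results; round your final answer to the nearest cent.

£18914.81

PV of 5-year annuity: £3,620.00 × [1 − (1+0.104)^−5] / 0.104 = 13583.56391
Perpetuity value at year 5: £909.30 / 0.104 = 8743.26923
PV of perpetuity: 8743.26923 / (1+0.104)^5 = 5331.24308
Total PV = 13583.56391 + 5331.24308 = 18914.80699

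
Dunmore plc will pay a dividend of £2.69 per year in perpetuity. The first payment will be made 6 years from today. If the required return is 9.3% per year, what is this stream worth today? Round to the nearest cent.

Value at end of year 5: C / r = £2.69 / 0.093 = £28.9247
Discount to today: PV = £28.9247 / (1 + 0.093)^5 = £28.9247 / 1.559915 = £18.54

£18.54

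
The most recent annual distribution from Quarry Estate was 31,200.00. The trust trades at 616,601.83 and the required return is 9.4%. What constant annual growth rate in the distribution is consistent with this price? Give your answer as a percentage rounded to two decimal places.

4.13%

P = D₀(1+g)/(r−g) ⇒ P(r−g) = D₀(1+g) ⇒ g(P+D₀) = P·r − D₀
g = (P·r − D₀)/(P + D₀) = (616,601.83×0.094 − 31,200.00) / (616,601.83 + 31,200.00) = 0.041310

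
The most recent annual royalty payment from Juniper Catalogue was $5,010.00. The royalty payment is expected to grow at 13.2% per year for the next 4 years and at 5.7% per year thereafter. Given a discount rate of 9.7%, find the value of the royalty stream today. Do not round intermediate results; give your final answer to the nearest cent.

D_1 = 5671.32000
D_2 = 6419.93424
D_3 = 7267.36556
D_4 = 8226.65781
Terminal value at year 4: TV = D_4×(1+g_2)/(r−g_2) = 8695.57731/0.04 = 217389.43272
P_0 = D_1/(1+r)^1 + D_2/(1+r)^2 + D_3/(1+r)^3 + D_4/(1+r)^4 + TV/(1+r)^4
    = 5169.84503 + 5334.78995 + 5504.99747 + 5680.63549 + 150110.79290 = 171801.06085

$171801.06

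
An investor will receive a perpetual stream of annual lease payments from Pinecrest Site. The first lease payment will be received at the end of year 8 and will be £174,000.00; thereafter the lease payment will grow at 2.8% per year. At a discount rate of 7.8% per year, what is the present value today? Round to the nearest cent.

Value at end of year 7: C₁ / (r − g) = £174,000.00 / (0.078 − 0.028) = £3,480,000.0000
Discount to today: PV = £3,480,000.0000 / (1 + 0.078)^7 = £3,480,000.0000 / 1.691731 = £2,057,064.54

£2057064.54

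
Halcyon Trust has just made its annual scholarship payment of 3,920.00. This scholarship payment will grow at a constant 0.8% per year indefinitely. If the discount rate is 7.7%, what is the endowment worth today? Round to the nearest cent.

57266.09

D₁ = D₀ × (1 + g) = 3,920.00 × 1.008 = 3,951.3600
Growing perpetuity: P = D₁ / (r − g) = 3,951.3600 / (0.077 − 0.008) = 57,266.09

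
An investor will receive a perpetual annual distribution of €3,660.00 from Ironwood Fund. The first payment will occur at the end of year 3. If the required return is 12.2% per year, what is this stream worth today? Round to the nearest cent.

€23830.63

Value at end of year 2: C / r = €3,660.00 / 0.122 = €30,000.0000
Discount to today: PV = €30,000.0000 / (1 + 0.122)^2 = €30,000.0000 / 1.258884 = €23,830.63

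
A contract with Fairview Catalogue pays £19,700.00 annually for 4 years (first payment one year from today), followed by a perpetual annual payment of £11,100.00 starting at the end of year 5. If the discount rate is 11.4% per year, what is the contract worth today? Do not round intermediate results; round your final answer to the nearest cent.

PV of 4-year annuity: £19,700.00 × [1 − (1+0.114)^−4] / 0.114 = 60599.84692
Perpetuity value at year 4: £11,100.00 / 0.114 = 97368.42105
PV of perpetuity: 97368.42105 / (1+0.114)^4 = 63223.32964
Total PV = 60599.84692 + 63223.32964 = 123823.17656

£123823.18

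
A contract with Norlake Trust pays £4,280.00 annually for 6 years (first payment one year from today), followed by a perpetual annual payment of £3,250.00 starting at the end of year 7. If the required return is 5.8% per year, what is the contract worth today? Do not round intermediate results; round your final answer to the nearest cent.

PV of 6-year annuity: £4,280.00 × [1 − (1+0.058)^−6] / 0.058 = 21179.04908
Perpetuity value at year 6: £3,250.00 / 0.058 = 56034.48276
PV of perpetuity: 56034.48276 / (1+0.058)^6 = 39952.26091
Total PV = 21179.04908 + 39952.26091 = 61131.30999

£61131.31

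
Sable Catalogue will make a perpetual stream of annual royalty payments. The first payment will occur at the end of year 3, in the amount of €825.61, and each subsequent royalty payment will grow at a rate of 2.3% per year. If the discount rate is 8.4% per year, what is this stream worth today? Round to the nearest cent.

€11518.25

Value at end of year 2: C₁ / (r − g) = €825.61 / (0.084 − 0.023) = €13,534.5902
Discount to today: PV = €13,534.5902 / (1 + 0.084)^2 = €13,534.5902 / 1.175056 = €11,518.25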